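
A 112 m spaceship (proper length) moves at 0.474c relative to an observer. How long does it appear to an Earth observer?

Proper length L₀ = 112 m
γ = 1/√(1 - 0.474²) = 1.1357
L = L₀/γ = 112/1.1357 = 98.62 m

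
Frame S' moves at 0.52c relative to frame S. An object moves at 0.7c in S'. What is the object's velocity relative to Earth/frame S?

u = (u' + v)/(1 + u'v/c²)
Numerator: 0.7 + 0.52 = 1.22
Denominator: 1 + 0.364 = 1.364
u = 1.22/1.364 = 0.8944c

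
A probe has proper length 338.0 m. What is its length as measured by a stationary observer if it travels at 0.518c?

Proper length L₀ = 338.0 m
γ = 1/√(1 - 0.518²) = 1.169
L = L₀/γ = 338.0/1.169 = 289.1 m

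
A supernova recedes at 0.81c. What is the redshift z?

β = 0.81
(1+β)/(1-β) = 1.81/0.19 = 9.526
√(9.526) = 3.086
z = 3.086 - 1 = 2.086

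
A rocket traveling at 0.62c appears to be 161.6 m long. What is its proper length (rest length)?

Contracted length L = 161.6 m
γ = 1/√(1 - 0.62²) = 1.275
L₀ = γL = 1.275 × 161.6 = 206.0 m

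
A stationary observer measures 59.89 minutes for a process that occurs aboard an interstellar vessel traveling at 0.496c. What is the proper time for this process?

Dilated time Δt = 59.89 minutes
γ = 1/√(1 - 0.496²) = 1.15165
Δt₀ = Δt/γ = 59.89/1.15165 = 52.00 minutes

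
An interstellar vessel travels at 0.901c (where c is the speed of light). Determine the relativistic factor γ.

v/c = 0.901, so (v/c)² = 0.811801
1 - (v/c)² = 0.188199
γ = 1/√(0.188199) = 2.305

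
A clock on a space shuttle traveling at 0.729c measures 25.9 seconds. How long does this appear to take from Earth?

Proper time Δt₀ = 25.9 seconds
γ = 1/√(1 - 0.729²) = 1.461
Δt = γΔt₀ = 1.461 × 25.9 = 37.84 seconds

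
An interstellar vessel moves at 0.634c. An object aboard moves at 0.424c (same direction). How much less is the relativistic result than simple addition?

Classical: u' + v = 0.424 + 0.634 = 1.058c
Relativistic: u = (0.424 + 0.634)/(1 + 0.268816) = 1.058/1.268816 = 0.8338c
Difference: 1.058 - 0.8338 = 0.2242c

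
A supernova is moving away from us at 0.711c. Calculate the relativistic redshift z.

β = 0.711
(1+β)/(1-β) = 1.711/0.289 = 5.920
√(5.920) = 2.433
z = 2.433 - 1 = 1.433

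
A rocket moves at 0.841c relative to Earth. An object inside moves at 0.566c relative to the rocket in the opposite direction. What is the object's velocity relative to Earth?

Object's velocity in rocket frame is u' = -0.566c
u = (u' + v)/(1 + u'v/c²) = (v - 0.566)/(1 - 0.566·v/c²)
Numerator: 0.841 - 0.566 = 0.275
Denominator: 1 - 0.476006 = 0.523994
u = 0.275/0.523994 = 0.5248c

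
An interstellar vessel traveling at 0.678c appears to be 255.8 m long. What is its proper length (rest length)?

Contracted length L = 255.8 m
γ = 1/√(1 - 0.678²) = 1.3604
L₀ = γL = 1.3604 × 255.8 = 348.0 m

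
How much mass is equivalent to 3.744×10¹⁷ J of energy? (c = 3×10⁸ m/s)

From E = mc², we get m = E/c²
c² = (3×10⁸)² = 9×10¹⁶ m²/s²
m = 3.744×10¹⁷ / 9×10¹⁶ = 4.160 kg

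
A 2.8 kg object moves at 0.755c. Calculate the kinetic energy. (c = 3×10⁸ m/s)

γ = 1/√(1 - 0.755²) = 1.525
γ - 1 = 0.5250
KE = (γ-1)mc² = 0.5250 × 2.8 × (3×10⁸)² = 1.323×10¹⁷ J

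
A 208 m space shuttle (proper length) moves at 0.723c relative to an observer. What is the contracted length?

Proper length L₀ = 208 m
γ = 1/√(1 - 0.723²) = 1.447
L = L₀/γ = 208/1.447 = 143.7 m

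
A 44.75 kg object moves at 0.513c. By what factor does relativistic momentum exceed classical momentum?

p_rel = γmv, p_class = mv
Ratio = γ = 1/√(1 - 0.513²) = 1.165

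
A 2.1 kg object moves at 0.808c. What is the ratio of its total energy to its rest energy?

E = γmc², E₀ = mc²
E/E₀ = γ = 1/√(1 - 0.808²) = 1.697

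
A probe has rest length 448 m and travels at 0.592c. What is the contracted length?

Proper length L₀ = 448 m
γ = 1/√(1 - 0.592²) = 1.2408
L = L₀/γ = 448/1.2408 = 361.1 m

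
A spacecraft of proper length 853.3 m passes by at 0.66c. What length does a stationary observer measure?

Proper length L₀ = 853.3 m
γ = 1/√(1 - 0.66²) = 1.331
L = L₀/γ = 853.3/1.331 = 641.1 m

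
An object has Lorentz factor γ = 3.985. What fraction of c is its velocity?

From γ = 1/√(1 - v²/c²):
1/γ² = 1/3.985² = 0.06297
v²/c² = 1 - 0.06297 = 0.9370
v/c = √(0.9370) = 0.9680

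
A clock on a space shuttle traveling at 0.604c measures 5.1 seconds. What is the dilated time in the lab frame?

Proper time Δt₀ = 5.1 seconds
γ = 1/√(1 - 0.604²) = 1.2547
Δt = γΔt₀ = 1.2547 × 5.1 = 6.399 seconds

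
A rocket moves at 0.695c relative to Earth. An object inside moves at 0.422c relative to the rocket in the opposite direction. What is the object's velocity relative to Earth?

Object's velocity in rocket frame is u' = -0.422c
u = (u' + v)/(1 + u'v/c²) = (v - 0.422)/(1 - 0.422·v/c²)
Numerator: 0.695 - 0.422 = 0.273
Denominator: 1 - 0.29329 = 0.70671
u = 0.273/0.70671 = 0.3863c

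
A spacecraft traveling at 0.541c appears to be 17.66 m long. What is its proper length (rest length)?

Contracted length L = 17.66 m
γ = 1/√(1 - 0.541²) = 1.189
L₀ = γL = 1.189 × 17.66 = 21.00 m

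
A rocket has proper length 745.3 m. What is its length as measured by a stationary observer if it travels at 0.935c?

Proper length L₀ = 745.3 m
γ = 1/√(1 - 0.935²) = 2.820
L = L₀/γ = 745.3/2.820 = 264.3 m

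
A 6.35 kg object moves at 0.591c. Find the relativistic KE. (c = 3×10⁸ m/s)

γ = 1/√(1 - 0.591²) = 1.2397
γ - 1 = 0.2397
KE = (γ-1)mc² = 0.2397 × 6.35 × (3×10⁸)² = 1.370×10¹⁷ J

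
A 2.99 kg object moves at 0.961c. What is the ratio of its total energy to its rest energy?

E = γmc², E₀ = mc²
E/E₀ = γ = 1/√(1 - 0.961²) = 3.616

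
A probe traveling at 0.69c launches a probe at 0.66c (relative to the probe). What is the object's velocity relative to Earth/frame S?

u = (u' + v)/(1 + u'v/c²)
Numerator: 0.66 + 0.69 = 1.35
Denominator: 1 + 0.4554 = 1.4554
u = 1.35/1.4554 = 0.9276c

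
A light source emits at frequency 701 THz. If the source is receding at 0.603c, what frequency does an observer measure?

β = v/c = 0.603
(1-β)/(1+β) = 0.397/1.603 = 0.2477
Doppler factor = √(0.2477) = 0.4977
f_obs = 701 × 0.4977 = 348.9 THz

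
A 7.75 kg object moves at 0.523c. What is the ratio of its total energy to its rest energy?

E = γmc², E₀ = mc²
E/E₀ = γ = 1/√(1 - 0.523²) = 1.173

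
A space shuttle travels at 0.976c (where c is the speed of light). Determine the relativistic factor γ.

v/c = 0.976, so (v/c)² = 0.952576
1 - (v/c)² = 0.047424
γ = 1/√(0.047424) = 4.592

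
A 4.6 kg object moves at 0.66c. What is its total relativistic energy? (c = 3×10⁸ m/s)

γ = 1/√(1 - 0.66²) = 1.3311
mc² = 4.6 × (3×10⁸)² = 4.140×10¹⁷ J
E = γmc² = 1.3311 × 4.140×10¹⁷ = 5.511×10¹⁷ J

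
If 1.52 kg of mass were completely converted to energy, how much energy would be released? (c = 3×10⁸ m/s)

Using E = mc²:
c² = (3×10⁸)² = 9×10¹⁶ m²/s²
E = 1.52 × 9×10¹⁶ = 1.368×10¹⁷ J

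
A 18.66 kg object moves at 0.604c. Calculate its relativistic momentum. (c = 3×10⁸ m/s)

γ = 1/√(1 - 0.604²) = 1.2547
v = 0.604 × 3×10⁸ = 1.812×10⁸ m/s
p = γmv = 1.2547 × 18.66 × 1.812×10⁸ = 4.242×10⁹ kg·m/s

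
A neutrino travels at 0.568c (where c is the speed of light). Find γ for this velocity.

v/c = 0.568, so (v/c)² = 0.322624
1 - (v/c)² = 0.677376
γ = 1/√(0.677376) = 1.215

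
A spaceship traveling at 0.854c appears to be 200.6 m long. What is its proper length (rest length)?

Contracted length L = 200.6 m
γ = 1/√(1 - 0.854²) = 1.922
L₀ = γL = 1.922 × 200.6 = 385.6 m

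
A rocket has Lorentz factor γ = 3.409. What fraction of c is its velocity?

From γ = 1/√(1 - v²/c²):
1/γ² = 1/3.409² = 0.08605
v²/c² = 1 - 0.08605 = 0.9140
v/c = √(0.9140) = 0.9560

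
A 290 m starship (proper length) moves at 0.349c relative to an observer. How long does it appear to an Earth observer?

Proper length L₀ = 290 m
γ = 1/√(1 - 0.349²) = 1.067
L = L₀/γ = 290/1.067 = 271.8 m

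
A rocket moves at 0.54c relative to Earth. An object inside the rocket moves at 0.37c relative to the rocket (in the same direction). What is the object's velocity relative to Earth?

u = (u' + v)/(1 + u'v/c²)
Numerator: 0.37 + 0.54 = 0.91
Denominator: 1 + 0.1998 = 1.1998
u = 0.91/1.1998 = 0.7585c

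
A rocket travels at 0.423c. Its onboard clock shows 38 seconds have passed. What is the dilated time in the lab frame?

Proper time Δt₀ = 38 seconds
γ = 1/√(1 - 0.423²) = 1.1036
Δt = γΔt₀ = 1.1036 × 38 = 41.94 seconds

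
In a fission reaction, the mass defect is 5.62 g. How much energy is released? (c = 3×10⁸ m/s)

Convert mass defect: Δm = 5.62 g = 0.00562 kg
E = Δm·c² = 0.00562 × (3×10⁸)²
= 0.00562 × 9×10¹⁶ = 5.058×10¹⁴ J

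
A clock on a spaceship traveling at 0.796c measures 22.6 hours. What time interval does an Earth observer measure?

Proper time Δt₀ = 22.6 hours
γ = 1/√(1 - 0.796²) = 1.652
Δt = γΔt₀ = 1.652 × 22.6 = 37.34 hours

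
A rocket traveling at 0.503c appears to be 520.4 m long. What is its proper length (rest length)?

Contracted length L = 520.4 m
γ = 1/√(1 - 0.503²) = 1.157
L₀ = γL = 1.157 × 520.4 = 602.1 m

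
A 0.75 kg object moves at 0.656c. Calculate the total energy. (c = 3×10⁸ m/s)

γ = 1/√(1 - 0.656²) = 1.3249
mc² = 0.75 × (3×10⁸)² = 6.750×10¹⁶ J
E = γmc² = 1.3249 × 6.750×10¹⁶ = 8.943×10¹⁶ J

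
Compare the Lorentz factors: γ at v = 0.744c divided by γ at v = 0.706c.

γ₁ = 1/√(1 - 0.744²) = 1.497
γ₂ = 1/√(1 - 0.706²) = 1.412
γ₁/γ₂ = 1.497/1.412 = 1.060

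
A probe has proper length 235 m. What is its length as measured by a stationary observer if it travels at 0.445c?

Proper length L₀ = 235 m
γ = 1/√(1 - 0.445²) = 1.117
L = L₀/γ = 235/1.117 = 210.4 m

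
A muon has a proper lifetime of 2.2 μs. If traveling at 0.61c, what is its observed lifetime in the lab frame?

Proper lifetime τ₀ = 2.2 μs
γ = 1/√(1 - 0.61²) = 1.262
τ = γτ₀ = 1.262 × 2.2 μs = 2.776 μs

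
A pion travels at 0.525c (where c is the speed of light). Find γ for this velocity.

v/c = 0.525, so (v/c)² = 0.275625
1 - (v/c)² = 0.724375
γ = 1/√(0.724375) = 1.175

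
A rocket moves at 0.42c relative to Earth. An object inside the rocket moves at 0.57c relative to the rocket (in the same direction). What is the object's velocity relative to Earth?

u = (u' + v)/(1 + u'v/c²)
Numerator: 0.57 + 0.42 = 0.99
Denominator: 1 + 0.2394 = 1.2394
u = 0.99/1.2394 = 0.7988c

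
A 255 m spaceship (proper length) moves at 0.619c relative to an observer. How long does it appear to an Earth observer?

Proper length L₀ = 255 m
γ = 1/√(1 - 0.619²) = 1.273
L = L₀/γ = 255/1.273 = 200.3 m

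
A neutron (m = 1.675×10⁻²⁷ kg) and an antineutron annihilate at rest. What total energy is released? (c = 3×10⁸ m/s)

Both particles have the same rest mass, so total mass = 2m
E = 2m·c² = 2 × 1.675×10⁻²⁷ × (3×10⁸)²
= 2 × 1.675×10⁻²⁷ × 9×10¹⁶
= 3.015×10⁻¹⁰ J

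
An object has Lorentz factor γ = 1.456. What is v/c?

From γ = 1/√(1 - v²/c²):
1/γ² = 1/1.456² = 0.4717
v²/c² = 1 - 0.4717 = 0.5283
v/c = √(0.5283) = 0.7268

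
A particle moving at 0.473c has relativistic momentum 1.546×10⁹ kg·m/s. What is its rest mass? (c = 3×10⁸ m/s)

γ = 1/√(1 - 0.473²) = 1.135
v = 0.473 × 3×10⁸ = 1.419×10⁸ m/s
m = p/(γv) = 1.546×10⁹/(1.135 × 1.419×10⁸) = 9.599 kg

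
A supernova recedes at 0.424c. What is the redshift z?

β = 0.424
(1+β)/(1-β) = 1.424/0.576 = 2.472
√(2.472) = 1.5723
z = 1.5723 - 1 = 0.5723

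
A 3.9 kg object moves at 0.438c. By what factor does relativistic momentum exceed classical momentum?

p_rel = γmv, p_class = mv
Ratio = γ = 1/√(1 - 0.438²) = 1.112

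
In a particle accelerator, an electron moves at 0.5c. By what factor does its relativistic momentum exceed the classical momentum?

p_rel = γmv, p_class = mv
Ratio = γ = 1/√(1 - 0.5²)
= 1/√(0.75) = 1.155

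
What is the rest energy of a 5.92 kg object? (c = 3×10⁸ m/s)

c² = (3×10⁸)² = 9.000×10¹⁶ m²/s²
E₀ = mc² = 5.92 × 9.000×10¹⁶ = 5.328×10¹⁷ J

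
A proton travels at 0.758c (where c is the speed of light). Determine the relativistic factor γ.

v/c = 0.758, so (v/c)² = 0.574564
1 - (v/c)² = 0.425436
γ = 1/√(0.425436) = 1.533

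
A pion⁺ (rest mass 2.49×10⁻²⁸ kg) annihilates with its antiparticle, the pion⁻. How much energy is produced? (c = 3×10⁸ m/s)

Both particles have the same rest mass, so total mass = 2m
E = 2m·c² = 2 × 2.49×10⁻²⁸ × (3×10⁸)²
= 2 × 2.49×10⁻²⁸ × 9×10¹⁶
= 4.482×10⁻¹¹ J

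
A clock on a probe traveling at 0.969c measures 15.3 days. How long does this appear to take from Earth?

Proper time Δt₀ = 15.3 days
γ = 1/√(1 - 0.969²) = 4.048
Δt = γΔt₀ = 4.048 × 15.3 = 61.93 days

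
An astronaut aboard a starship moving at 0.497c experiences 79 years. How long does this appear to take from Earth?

Proper time Δt₀ = 79 years
γ = 1/√(1 - 0.497²) = 1.1524
Δt = γΔt₀ = 1.1524 × 79 = 91.04 years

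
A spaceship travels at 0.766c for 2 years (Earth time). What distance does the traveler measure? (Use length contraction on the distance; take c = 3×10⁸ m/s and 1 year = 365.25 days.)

Earth distance: d = v × t = 0.766c × 2 yr = 1.4504×10¹⁶ m
γ = 1.5556
d' = d/γ = 1.4504×10¹⁶/1.5556 = 9.324×10¹⁵ m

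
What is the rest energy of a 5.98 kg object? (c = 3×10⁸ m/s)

c² = (3×10⁸)² = 9.000×10¹⁶ m²/s²
E₀ = mc² = 5.98 × 9.000×10¹⁶ = 5.382×10¹⁷ J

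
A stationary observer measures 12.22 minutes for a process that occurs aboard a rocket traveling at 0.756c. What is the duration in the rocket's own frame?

Dilated time Δt = 12.22 minutes
γ = 1/√(1 - 0.756²) = 1.5277
Δt₀ = Δt/γ = 12.22/1.5277 = 7.999 minutes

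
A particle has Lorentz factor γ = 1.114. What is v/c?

From γ = 1/√(1 - v²/c²):
1/γ² = 1/1.114² = 0.8058
v²/c² = 1 - 0.8058 = 0.1942
v/c = √(0.1942) = 0.4407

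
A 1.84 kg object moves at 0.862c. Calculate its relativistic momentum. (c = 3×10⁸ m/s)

γ = 1/√(1 - 0.862²) = 1.9727
v = 0.862 × 3×10⁸ = 2.586×10⁸ m/s
p = γmv = 1.9727 × 1.84 × 2.586×10⁸ = 9.387×10⁸ kg·m/s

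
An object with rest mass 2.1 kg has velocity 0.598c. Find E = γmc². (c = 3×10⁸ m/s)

γ = 1/√(1 - 0.598²) = 1.2477
mc² = 2.1 × (3×10⁸)² = 1.890×10¹⁷ J
E = γmc² = 1.2477 × 1.890×10¹⁷ = 2.358×10¹⁷ J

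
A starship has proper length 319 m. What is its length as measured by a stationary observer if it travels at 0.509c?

Proper length L₀ = 319 m
γ = 1/√(1 - 0.509²) = 1.1618
L = L₀/γ = 319/1.1618 = 274.6 m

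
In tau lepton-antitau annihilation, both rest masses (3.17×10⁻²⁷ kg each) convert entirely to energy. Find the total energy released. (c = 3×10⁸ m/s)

Both particles have the same rest mass, so total mass = 2m
E = 2m·c² = 2 × 3.17×10⁻²⁷ × (3×10⁸)²
= 2 × 3.17×10⁻²⁷ × 9×10¹⁶
= 5.706×10⁻¹⁰ J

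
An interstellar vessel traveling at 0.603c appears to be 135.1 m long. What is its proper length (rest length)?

Contracted length L = 135.1 m
γ = 1/√(1 - 0.603²) = 1.254
L₀ = γL = 1.254 × 135.1 = 169.4 m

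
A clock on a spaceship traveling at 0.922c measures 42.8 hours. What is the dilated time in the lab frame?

Proper time Δt₀ = 42.8 hours
γ = 1/√(1 - 0.922²) = 2.5827
Δt = γΔt₀ = 2.5827 × 42.8 = 110.5 hours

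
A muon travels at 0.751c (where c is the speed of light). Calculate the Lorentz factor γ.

v/c = 0.751, so (v/c)² = 0.564001
1 - (v/c)² = 0.435999
γ = 1/√(0.435999) = 1.514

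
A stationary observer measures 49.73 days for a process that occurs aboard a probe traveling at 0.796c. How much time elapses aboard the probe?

Dilated time Δt = 49.73 days
γ = 1/√(1 - 0.796²) = 1.652
Δt₀ = Δt/γ = 49.73/1.652 = 30.10 days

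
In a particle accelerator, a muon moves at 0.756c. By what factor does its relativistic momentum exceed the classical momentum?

p_rel = γmv, p_class = mv
Ratio = γ = 1/√(1 - 0.756²)
= 1/√(0.428464) = 1.528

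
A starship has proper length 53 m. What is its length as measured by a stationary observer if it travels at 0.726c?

Proper length L₀ = 53 m
γ = 1/√(1 - 0.726²) = 1.454
L = L₀/γ = 53/1.454 = 36.45 m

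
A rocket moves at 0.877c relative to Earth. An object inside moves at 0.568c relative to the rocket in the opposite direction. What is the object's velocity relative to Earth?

Object's velocity in rocket frame is u' = -0.568c
u = (u' + v)/(1 + u'v/c²) = (v - 0.568)/(1 - 0.568·v/c²)
Numerator: 0.877 - 0.568 = 0.309
Denominator: 1 - 0.498136 = 0.501864
u = 0.309/0.501864 = 0.6157c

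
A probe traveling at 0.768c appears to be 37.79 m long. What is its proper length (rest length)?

Contracted length L = 37.79 m
γ = 1/√(1 - 0.768²) = 1.5614
L₀ = γL = 1.5614 × 37.79 = 59.01 m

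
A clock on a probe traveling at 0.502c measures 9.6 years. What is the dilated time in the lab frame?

Proper time Δt₀ = 9.6 years
γ = 1/√(1 - 0.502²) = 1.156
Δt = γΔt₀ = 1.156 × 9.6 = 11.10 years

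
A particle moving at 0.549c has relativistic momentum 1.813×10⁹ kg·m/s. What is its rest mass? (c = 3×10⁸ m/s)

γ = 1/√(1 - 0.549²) = 1.1964
v = 0.549 × 3×10⁸ = 1.647×10⁸ m/s
m = p/(γv) = 1.813×10⁹/(1.1964 × 1.647×10⁸) = 9.201 kg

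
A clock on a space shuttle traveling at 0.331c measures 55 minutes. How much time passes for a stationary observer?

Proper time Δt₀ = 55 minutes
γ = 1/√(1 - 0.331²) = 1.05974
Δt = γΔt₀ = 1.05974 × 55 = 58.29 minutes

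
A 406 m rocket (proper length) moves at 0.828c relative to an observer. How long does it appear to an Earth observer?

Proper length L₀ = 406 m
γ = 1/√(1 - 0.828²) = 1.783
L = L₀/γ = 406/1.783 = 227.7 m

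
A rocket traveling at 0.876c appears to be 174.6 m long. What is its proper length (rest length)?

Contracted length L = 174.6 m
γ = 1/√(1 - 0.876²) = 2.0734
L₀ = γL = 2.0734 × 174.6 = 362.0 m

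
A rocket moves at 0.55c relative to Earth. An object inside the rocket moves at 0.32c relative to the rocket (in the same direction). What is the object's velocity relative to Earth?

u = (u' + v)/(1 + u'v/c²)
Numerator: 0.32 + 0.55 = 0.87
Denominator: 1 + 0.176 = 1.176
u = 0.87/1.176 = 0.7398c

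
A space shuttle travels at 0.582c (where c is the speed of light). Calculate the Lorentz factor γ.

v/c = 0.582, so (v/c)² = 0.338724
1 - (v/c)² = 0.661276
γ = 1/√(0.661276) = 1.230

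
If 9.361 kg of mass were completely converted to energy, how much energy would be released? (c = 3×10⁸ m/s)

Using E = mc²:
c² = (3×10⁸)² = 9×10¹⁶ m²/s²
E = 9.361 × 9×10¹⁶ = 8.425×10¹⁷ J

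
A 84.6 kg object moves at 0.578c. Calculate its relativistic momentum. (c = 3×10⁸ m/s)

γ = 1/√(1 - 0.578²) = 1.2254
v = 0.578 × 3×10⁸ = 1.734×10⁸ m/s
p = γmv = 1.2254 × 84.6 × 1.734×10⁸ = 1.798×10¹⁰ kg·m/s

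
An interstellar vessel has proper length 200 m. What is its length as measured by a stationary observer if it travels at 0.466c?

Proper length L₀ = 200 m
γ = 1/√(1 - 0.466²) = 1.130
L = L₀/γ = 200/1.130 = 177.0 m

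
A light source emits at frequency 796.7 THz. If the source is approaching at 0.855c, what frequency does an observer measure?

β = v/c = 0.855
(1+β)/(1-β) = 1.855/0.145 = 12.793
Doppler factor = √(12.793) = 3.577
f_obs = 796.7 × 3.577 = 2850 THz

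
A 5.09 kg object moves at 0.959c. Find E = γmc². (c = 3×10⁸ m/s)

γ = 1/√(1 - 0.959²) = 3.5285
mc² = 5.09 × (3×10⁸)² = 4.581×10¹⁷ J
E = γmc² = 3.5285 × 4.581×10¹⁷ = 1.616×10¹⁸ J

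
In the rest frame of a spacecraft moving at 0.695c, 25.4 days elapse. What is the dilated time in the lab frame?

Proper time Δt₀ = 25.4 days
γ = 1/√(1 - 0.695²) = 1.391
Δt = γΔt₀ = 1.391 × 25.4 = 35.33 days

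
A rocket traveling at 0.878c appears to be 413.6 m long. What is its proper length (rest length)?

Contracted length L = 413.6 m
γ = 1/√(1 - 0.878²) = 2.0892
L₀ = γL = 2.0892 × 413.6 = 864.1 m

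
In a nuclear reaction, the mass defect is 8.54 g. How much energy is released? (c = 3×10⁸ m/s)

Convert mass defect: Δm = 8.54 g = 0.00854 kg
E = Δm·c² = 0.00854 × (3×10⁸)²
= 0.00854 × 9×10¹⁶ = 7.686×10¹⁴ J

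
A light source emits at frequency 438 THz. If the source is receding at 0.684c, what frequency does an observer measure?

β = v/c = 0.684
(1-β)/(1+β) = 0.316/1.684 = 0.18765
Doppler factor = √(0.18765) = 0.4332
f_obs = 438 × 0.4332 = 189.7 THz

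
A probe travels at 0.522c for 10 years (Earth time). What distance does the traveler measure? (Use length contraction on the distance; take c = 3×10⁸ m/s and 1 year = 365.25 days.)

Earth distance: d = v × t = 0.522c × 10 yr = 4.9419×10¹⁶ m
γ = 1.1724
d' = d/γ = 4.9419×10¹⁶/1.1724 = 4.215×10¹⁶ m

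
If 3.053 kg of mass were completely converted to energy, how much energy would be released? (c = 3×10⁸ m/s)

Using E = mc²:
c² = (3×10⁸)² = 9×10¹⁶ m²/s²
E = 3.053 × 9×10¹⁶ = 2.748×10¹⁷ J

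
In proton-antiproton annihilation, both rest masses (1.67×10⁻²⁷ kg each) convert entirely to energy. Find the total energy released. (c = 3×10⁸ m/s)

Both particles have the same rest mass, so total mass = 2m
E = 2m·c² = 2 × 1.67×10⁻²⁷ × (3×10⁸)²
= 2 × 1.67×10⁻²⁷ × 9×10¹⁶
= 3.006×10⁻¹⁰ J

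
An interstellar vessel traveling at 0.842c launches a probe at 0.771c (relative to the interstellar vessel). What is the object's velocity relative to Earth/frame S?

u = (u' + v)/(1 + u'v/c²)
Numerator: 0.771 + 0.842 = 1.613
Denominator: 1 + 0.649182 = 1.649182
u = 1.613/1.649182 = 0.9781c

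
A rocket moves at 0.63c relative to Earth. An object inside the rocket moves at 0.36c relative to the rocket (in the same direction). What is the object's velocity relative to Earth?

u = (u' + v)/(1 + u'v/c²)
Numerator: 0.36 + 0.63 = 0.99
Denominator: 1 + 0.2268 = 1.2268
u = 0.99/1.2268 = 0.8070c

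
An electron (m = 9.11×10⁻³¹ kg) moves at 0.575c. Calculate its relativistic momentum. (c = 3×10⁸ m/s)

γ = 1/√(1 - 0.575²) = 1.2223
v = 0.575 × 3×10⁸ = 1.725×10⁸ m/s
p = γmv = 1.2223 × 9.11×10⁻³¹ × 1.725×10⁸ = 1.921×10⁻²² kg·m/s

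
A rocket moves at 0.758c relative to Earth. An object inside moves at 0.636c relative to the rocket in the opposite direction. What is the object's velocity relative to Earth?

Object's velocity in rocket frame is u' = -0.636c
u = (u' + v)/(1 + u'v/c²) = (v - 0.636)/(1 - 0.636·v/c²)
Numerator: 0.758 - 0.636 = 0.122
Denominator: 1 - 0.482088 = 0.517912
u = 0.122/0.517912 = 0.2356c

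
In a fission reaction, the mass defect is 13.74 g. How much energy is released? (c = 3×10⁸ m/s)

Convert mass defect: Δm = 13.74 g = 0.01374 kg
E = Δm·c² = 0.01374 × (3×10⁸)²
= 0.01374 × 9×10¹⁶ = 1.237×10¹⁵ J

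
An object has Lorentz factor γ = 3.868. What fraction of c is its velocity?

From γ = 1/√(1 - v²/c²):
1/γ² = 1/3.868² = 0.06684
v²/c² = 1 - 0.06684 = 0.9332
v/c = √(0.9332) = 0.9660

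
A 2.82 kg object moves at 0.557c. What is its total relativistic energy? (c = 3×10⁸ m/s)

γ = 1/√(1 - 0.557²) = 1.204
mc² = 2.82 × (3×10⁸)² = 2.538×10¹⁷ J
E = γmc² = 1.204 × 2.538×10¹⁷ = 3.056×10¹⁷ J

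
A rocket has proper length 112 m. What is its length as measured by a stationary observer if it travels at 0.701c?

Proper length L₀ = 112 m
γ = 1/√(1 - 0.701²) = 1.4022
L = L₀/γ = 112/1.4022 = 79.87 m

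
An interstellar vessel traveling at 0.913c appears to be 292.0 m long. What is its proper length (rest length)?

Contracted length L = 292.0 m
γ = 1/√(1 - 0.913²) = 2.4512
L₀ = γL = 2.4512 × 292.0 = 715.8 m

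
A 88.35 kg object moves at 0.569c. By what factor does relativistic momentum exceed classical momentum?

p_rel = γmv, p_class = mv
Ratio = γ = 1/√(1 - 0.569²) = 1.216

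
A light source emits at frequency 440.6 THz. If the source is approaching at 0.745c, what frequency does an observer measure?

β = v/c = 0.745
(1+β)/(1-β) = 1.745/0.255 = 6.843
Doppler factor = √(6.843) = 2.616
f_obs = 440.6 × 2.616 = 1153 THz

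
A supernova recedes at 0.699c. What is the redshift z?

β = 0.699
(1+β)/(1-β) = 1.699/0.301 = 5.645
√(5.645) = 2.376
z = 2.376 - 1 = 1.376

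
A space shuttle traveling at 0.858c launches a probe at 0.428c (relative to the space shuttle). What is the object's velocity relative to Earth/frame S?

u = (u' + v)/(1 + u'v/c²)
Numerator: 0.428 + 0.858 = 1.286
Denominator: 1 + 0.367224 = 1.367224
u = 1.286/1.367224 = 0.9406c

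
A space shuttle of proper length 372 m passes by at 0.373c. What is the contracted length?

Proper length L₀ = 372 m
γ = 1/√(1 - 0.373²) = 1.07778
L = L₀/γ = 372/1.07778 = 345.2 m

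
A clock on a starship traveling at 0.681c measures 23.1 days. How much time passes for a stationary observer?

Proper time Δt₀ = 23.1 days
γ = 1/√(1 - 0.681²) = 1.366
Δt = γΔt₀ = 1.366 × 23.1 = 31.55 days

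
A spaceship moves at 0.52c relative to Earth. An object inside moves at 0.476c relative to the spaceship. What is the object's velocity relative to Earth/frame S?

u = (u' + v)/(1 + u'v/c²)
Numerator: 0.476 + 0.52 = 0.996
Denominator: 1 + 0.24752 = 1.24752
u = 0.996/1.24752 = 0.7984c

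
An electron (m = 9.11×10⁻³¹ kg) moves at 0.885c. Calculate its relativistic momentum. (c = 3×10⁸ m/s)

γ = 1/√(1 - 0.885²) = 2.148
v = 0.885 × 3×10⁸ = 2.655×10⁸ m/s
p = γmv = 2.148 × 9.11×10⁻³¹ × 2.655×10⁸ = 5.195×10⁻²² kg·m/s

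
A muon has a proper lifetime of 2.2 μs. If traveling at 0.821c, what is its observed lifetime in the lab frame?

Proper lifetime τ₀ = 2.2 μs
γ = 1/√(1 - 0.821²) = 1.7515
τ = γτ₀ = 1.7515 × 2.2 μs = 3.853 μs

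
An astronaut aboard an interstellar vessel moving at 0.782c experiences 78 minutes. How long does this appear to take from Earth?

Proper time Δt₀ = 78 minutes
γ = 1/√(1 - 0.782²) = 1.604
Δt = γΔt₀ = 1.604 × 78 = 125.1 minutes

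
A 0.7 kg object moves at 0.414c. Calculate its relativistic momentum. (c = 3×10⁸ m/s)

γ = 1/√(1 - 0.414²) = 1.0986
v = 0.414 × 3×10⁸ = 1.242×10⁸ m/s
p = γmv = 1.0986 × 0.7 × 1.242×10⁸ = 9.551×10⁷ kg·m/s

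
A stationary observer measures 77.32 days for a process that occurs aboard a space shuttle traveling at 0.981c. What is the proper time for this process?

Dilated time Δt = 77.32 days
γ = 1/√(1 - 0.981²) = 5.154
Δt₀ = Δt/γ = 77.32/5.154 = 15.00 days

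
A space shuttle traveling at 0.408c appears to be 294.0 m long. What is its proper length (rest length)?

Contracted length L = 294.0 m
γ = 1/√(1 - 0.408²) = 1.0953
L₀ = γL = 1.0953 × 294.0 = 322.0 m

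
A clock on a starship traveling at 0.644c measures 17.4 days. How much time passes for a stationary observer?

Proper time Δt₀ = 17.4 days
γ = 1/√(1 - 0.644²) = 1.307
Δt = γΔt₀ = 1.307 × 17.4 = 22.74 days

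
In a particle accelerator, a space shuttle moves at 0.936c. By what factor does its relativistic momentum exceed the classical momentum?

p_rel = γmv, p_class = mv
Ratio = γ = 1/√(1 - 0.936²)
= 1/√(0.123904) = 2.841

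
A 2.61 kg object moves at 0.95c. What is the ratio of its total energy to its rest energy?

E = γmc², E₀ = mc²
E/E₀ = γ = 1/√(1 - 0.95²) = 3.203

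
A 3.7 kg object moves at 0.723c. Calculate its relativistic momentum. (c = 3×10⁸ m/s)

γ = 1/√(1 - 0.723²) = 1.4475
v = 0.723 × 3×10⁸ = 2.169×10⁸ m/s
p = γmv = 1.4475 × 3.7 × 2.169×10⁸ = 1.162×10⁹ kg·m/s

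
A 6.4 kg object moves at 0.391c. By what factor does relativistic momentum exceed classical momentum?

p_rel = γmv, p_class = mv
Ratio = γ = 1/√(1 - 0.391²) = 1.086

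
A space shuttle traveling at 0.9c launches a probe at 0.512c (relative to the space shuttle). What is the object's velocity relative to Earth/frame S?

u = (u' + v)/(1 + u'v/c²)
Numerator: 0.512 + 0.9 = 1.412
Denominator: 1 + 0.4608 = 1.4608
u = 1.412/1.4608 = 0.9666c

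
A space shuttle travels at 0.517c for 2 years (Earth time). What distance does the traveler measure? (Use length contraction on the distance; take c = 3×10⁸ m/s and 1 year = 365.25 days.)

Earth distance: d = v × t = 0.517c × 2 yr = 9.78917×10¹⁵ m
γ = 1.16824
d' = d/γ = 9.78917×10¹⁵/1.16824 = 8.379×10¹⁵ m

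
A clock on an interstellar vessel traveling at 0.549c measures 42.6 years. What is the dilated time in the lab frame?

Proper time Δt₀ = 42.6 years
γ = 1/√(1 - 0.549²) = 1.1964
Δt = γΔt₀ = 1.1964 × 42.6 = 50.97 years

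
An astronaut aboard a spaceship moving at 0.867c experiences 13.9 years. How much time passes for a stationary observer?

Proper time Δt₀ = 13.9 years
γ = 1/√(1 - 0.867²) = 2.0068
Δt = γΔt₀ = 2.0068 × 13.9 = 27.89 years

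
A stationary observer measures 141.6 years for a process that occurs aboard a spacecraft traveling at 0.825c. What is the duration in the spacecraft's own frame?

Dilated time Δt = 141.6 years
γ = 1/√(1 - 0.825²) = 1.7695
Δt₀ = Δt/γ = 141.6/1.7695 = 80.02 years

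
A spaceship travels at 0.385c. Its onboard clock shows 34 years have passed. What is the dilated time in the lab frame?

Proper time Δt₀ = 34 years
γ = 1/√(1 - 0.385²) = 1.0835
Δt = γΔt₀ = 1.0835 × 34 = 36.84 years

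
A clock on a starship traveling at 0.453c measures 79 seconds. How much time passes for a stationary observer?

Proper time Δt₀ = 79 seconds
γ = 1/√(1 - 0.453²) = 1.1217
Δt = γΔt₀ = 1.1217 × 79 = 88.61 seconds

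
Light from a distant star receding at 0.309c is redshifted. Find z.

β = 0.309
(1+β)/(1-β) = 1.309/0.691 = 1.8944
√(1.8944) = 1.3764
z = 1.3764 - 1 = 0.3764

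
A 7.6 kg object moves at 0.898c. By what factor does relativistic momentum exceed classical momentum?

p_rel = γmv, p_class = mv
Ratio = γ = 1/√(1 - 0.898²) = 2.273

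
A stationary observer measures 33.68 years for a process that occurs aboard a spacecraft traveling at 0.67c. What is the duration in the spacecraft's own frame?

Dilated time Δt = 33.68 years
γ = 1/√(1 - 0.67²) = 1.347
Δt₀ = Δt/γ = 33.68/1.347 = 25.00 years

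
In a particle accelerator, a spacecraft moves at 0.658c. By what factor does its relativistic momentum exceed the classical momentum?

p_rel = γmv, p_class = mv
Ratio = γ = 1/√(1 - 0.658²)
= 1/√(0.567036) = 1.328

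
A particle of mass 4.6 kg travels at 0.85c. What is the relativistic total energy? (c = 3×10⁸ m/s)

γ = 1/√(1 - 0.85²) = 1.8983
mc² = 4.6 × (3×10⁸)² = 4.140×10¹⁷ J
E = γmc² = 1.8983 × 4.140×10¹⁷ = 7.859×10¹⁷ J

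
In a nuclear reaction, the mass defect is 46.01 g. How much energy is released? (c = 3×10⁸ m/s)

Convert mass defect: Δm = 46.01 g = 0.04601 kg
E = Δm·c² = 0.04601 × (3×10⁸)²
= 0.04601 × 9×10¹⁶ = 4.141×10¹⁵ J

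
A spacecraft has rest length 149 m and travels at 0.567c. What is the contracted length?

Proper length L₀ = 149 m
γ = 1/√(1 - 0.567²) = 1.214
L = L₀/γ = 149/1.214 = 122.7 m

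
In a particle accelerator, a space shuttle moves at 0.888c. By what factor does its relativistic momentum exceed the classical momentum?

p_rel = γmv, p_class = mv
Ratio = γ = 1/√(1 - 0.888²)
= 1/√(0.211456) = 2.175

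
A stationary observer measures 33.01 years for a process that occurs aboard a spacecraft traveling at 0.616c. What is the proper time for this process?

Dilated time Δt = 33.01 years
γ = 1/√(1 - 0.616²) = 1.2694
Δt₀ = Δt/γ = 33.01/1.2694 = 26.00 years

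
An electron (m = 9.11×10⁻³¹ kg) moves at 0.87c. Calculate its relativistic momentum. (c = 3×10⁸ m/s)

γ = 1/√(1 - 0.87²) = 2.028
v = 0.87 × 3×10⁸ = 2.610×10⁸ m/s
p = γmv = 2.028 × 9.11×10⁻³¹ × 2.610×10⁸ = 4.822×10⁻²² kg·m/s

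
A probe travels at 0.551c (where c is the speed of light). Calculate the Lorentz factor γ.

v/c = 0.551, so (v/c)² = 0.303601
1 - (v/c)² = 0.696399
γ = 1/√(0.696399) = 1.198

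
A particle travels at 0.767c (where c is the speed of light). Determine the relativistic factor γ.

v/c = 0.767, so (v/c)² = 0.588289
1 - (v/c)² = 0.411711
γ = 1/√(0.411711) = 1.558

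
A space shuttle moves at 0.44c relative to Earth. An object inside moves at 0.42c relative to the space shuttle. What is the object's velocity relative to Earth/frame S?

u = (u' + v)/(1 + u'v/c²)
Numerator: 0.42 + 0.44 = 0.86
Denominator: 1 + 0.1848 = 1.1848
u = 0.86/1.1848 = 0.7259c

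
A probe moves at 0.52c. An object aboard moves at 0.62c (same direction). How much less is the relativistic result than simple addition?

Classical: u' + v = 0.62 + 0.52 = 1.14c
Relativistic: u = (0.62 + 0.52)/(1 + 0.3224) = 1.14/1.3224 = 0.8621c
Difference: 1.14 - 0.8621 = 0.2779c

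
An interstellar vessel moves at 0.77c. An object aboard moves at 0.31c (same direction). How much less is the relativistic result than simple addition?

Classical: u' + v = 0.31 + 0.77 = 1.08c
Relativistic: u = (0.31 + 0.77)/(1 + 0.2387) = 1.08/1.2387 = 0.8719c
Difference: 1.08 - 0.8719 = 0.2081c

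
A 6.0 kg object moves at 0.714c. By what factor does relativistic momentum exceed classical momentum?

p_rel = γmv, p_class = mv
Ratio = γ = 1/√(1 - 0.714²) = 1.428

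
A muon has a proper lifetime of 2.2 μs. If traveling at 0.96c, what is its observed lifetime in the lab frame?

Proper lifetime τ₀ = 2.2 μs
γ = 1/√(1 - 0.96²) = 3.5714
τ = γτ₀ = 3.5714 × 2.2 μs = 7.857 μs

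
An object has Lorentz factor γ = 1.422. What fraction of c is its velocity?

From γ = 1/√(1 - v²/c²):
1/γ² = 1/1.422² = 0.4945
v²/c² = 1 - 0.4945 = 0.5055
v/c = √(0.5055) = 0.7110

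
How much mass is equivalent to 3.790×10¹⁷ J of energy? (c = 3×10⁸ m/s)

From E = mc², we get m = E/c²
c² = (3×10⁸)² = 9×10¹⁶ m²/s²
m = 3.790×10¹⁷ / 9×10¹⁶ = 4.211 kg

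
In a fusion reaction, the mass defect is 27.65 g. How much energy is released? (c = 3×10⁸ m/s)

Convert mass defect: Δm = 27.65 g = 0.02765 kg
E = Δm·c² = 0.02765 × (3×10⁸)²
= 0.02765 × 9×10¹⁶ = 2.489×10¹⁵ J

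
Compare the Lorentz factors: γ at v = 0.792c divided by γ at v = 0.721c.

γ₁ = 1/√(1 - 0.792²) = 1.638
γ₂ = 1/√(1 - 0.721²) = 1.443
γ₁/γ₂ = 1.638/1.443 = 1.135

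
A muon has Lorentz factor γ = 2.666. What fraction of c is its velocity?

From γ = 1/√(1 - v²/c²):
1/γ² = 1/2.666² = 0.1407
v²/c² = 1 - 0.1407 = 0.8593
v/c = √(0.8593) = 0.9270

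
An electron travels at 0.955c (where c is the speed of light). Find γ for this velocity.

v/c = 0.955, so (v/c)² = 0.912025
1 - (v/c)² = 0.087975
γ = 1/√(0.087975) = 3.371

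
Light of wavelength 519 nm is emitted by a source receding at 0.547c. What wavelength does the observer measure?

β = 0.547
Wavelength Doppler factor = √(1.547/0.453) = √(3.415) = 1.848
λ_obs = 519 × 1.848 = 959.1 nm (redshift)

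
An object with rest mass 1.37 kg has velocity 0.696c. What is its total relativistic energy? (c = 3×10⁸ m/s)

γ = 1/√(1 - 0.696²) = 1.3927
mc² = 1.37 × (3×10⁸)² = 1.233×10¹⁷ J
E = γmc² = 1.3927 × 1.233×10¹⁷ = 1.717×10¹⁷ J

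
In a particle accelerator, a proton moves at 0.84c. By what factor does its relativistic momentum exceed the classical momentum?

p_rel = γmv, p_class = mv
Ratio = γ = 1/√(1 - 0.84²)
= 1/√(0.2944) = 1.843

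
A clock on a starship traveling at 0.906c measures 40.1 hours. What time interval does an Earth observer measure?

Proper time Δt₀ = 40.1 hours
γ = 1/√(1 - 0.906²) = 2.3625
Δt = γΔt₀ = 2.3625 × 40.1 = 94.74 hours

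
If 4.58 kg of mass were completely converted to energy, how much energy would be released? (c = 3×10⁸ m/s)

Using E = mc²:
c² = (3×10⁸)² = 9×10¹⁶ m²/s²
E = 4.58 × 9×10¹⁶ = 4.122×10¹⁷ J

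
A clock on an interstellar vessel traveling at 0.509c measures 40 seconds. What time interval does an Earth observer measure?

Proper time Δt₀ = 40 seconds
γ = 1/√(1 - 0.509²) = 1.1618
Δt = γΔt₀ = 1.1618 × 40 = 46.47 seconds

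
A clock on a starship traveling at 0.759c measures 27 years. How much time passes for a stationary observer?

Proper time Δt₀ = 27 years
γ = 1/√(1 - 0.759²) = 1.536
Δt = γΔt₀ = 1.536 × 27 = 41.47 years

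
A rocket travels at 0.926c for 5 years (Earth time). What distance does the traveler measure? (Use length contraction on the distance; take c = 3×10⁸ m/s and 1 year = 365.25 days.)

Earth distance: d = v × t = 0.926c × 5 yr = 4.383×10¹⁶ m
γ = 2.649
d' = d/γ = 4.383×10¹⁶/2.649 = 1.655×10¹⁶ m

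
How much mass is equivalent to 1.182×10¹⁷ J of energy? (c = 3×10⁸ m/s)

From E = mc², we get m = E/c²
c² = (3×10⁸)² = 9×10¹⁶ m²/s²
m = 1.182×10¹⁷ / 9×10¹⁶ = 1.313 kg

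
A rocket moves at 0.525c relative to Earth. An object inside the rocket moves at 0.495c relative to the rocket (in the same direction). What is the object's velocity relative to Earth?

u = (u' + v)/(1 + u'v/c²)
Numerator: 0.495 + 0.525 = 1.02
Denominator: 1 + 0.259875 = 1.259875
u = 1.02/1.259875 = 0.8096c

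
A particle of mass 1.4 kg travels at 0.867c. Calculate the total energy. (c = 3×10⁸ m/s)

γ = 1/√(1 - 0.867²) = 2.007
mc² = 1.4 × (3×10⁸)² = 1.260×10¹⁷ J
E = γmc² = 2.007 × 1.260×10¹⁷ = 2.529×10¹⁷ J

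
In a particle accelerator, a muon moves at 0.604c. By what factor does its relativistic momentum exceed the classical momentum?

p_rel = γmv, p_class = mv
Ratio = γ = 1/√(1 - 0.604²)
= 1/√(0.635184) = 1.255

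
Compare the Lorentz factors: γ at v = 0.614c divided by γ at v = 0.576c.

γ₁ = 1/√(1 - 0.614²) = 1.267
γ₂ = 1/√(1 - 0.576²) = 1.223
γ₁/γ₂ = 1.267/1.223 = 1.036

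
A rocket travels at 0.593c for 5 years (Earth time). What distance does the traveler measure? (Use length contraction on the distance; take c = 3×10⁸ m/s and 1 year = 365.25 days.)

Earth distance: d = v × t = 0.593c × 5 yr = 2.807×10¹⁶ m
γ = 1.242
d' = d/γ = 2.807×10¹⁶/1.242 = 2.260×10¹⁶ m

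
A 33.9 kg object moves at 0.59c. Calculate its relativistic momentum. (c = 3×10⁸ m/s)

γ = 1/√(1 - 0.59²) = 1.23854
v = 0.59 × 3×10⁸ = 1.770×10⁸ m/s
p = γmv = 1.23854 × 33.9 × 1.770×10⁸ = 7.432×10⁹ kg·m/s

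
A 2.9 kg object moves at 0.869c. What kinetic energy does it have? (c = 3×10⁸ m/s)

γ = 1/√(1 - 0.869²) = 2.021
γ - 1 = 1.021
KE = (γ-1)mc² = 1.021 × 2.9 × (3×10⁸)² = 2.665×10¹⁷ J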